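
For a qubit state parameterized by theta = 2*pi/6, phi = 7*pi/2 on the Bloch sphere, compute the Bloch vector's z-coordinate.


theta = 1.0472, phi = 10.9956
r_z = cos(theta) = 0.5000

0.5000


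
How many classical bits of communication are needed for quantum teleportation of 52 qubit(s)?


Quantum teleportation requires 2 classical bits per qubit teleported.
52 qubit(s) -> 2 * 52 = 104 classical bits

104


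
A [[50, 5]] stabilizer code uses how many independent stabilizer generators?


For an [[n,k]] stabilizer code:
Number of stabilizer generators = n - k
= 50 - 5
= 45

45


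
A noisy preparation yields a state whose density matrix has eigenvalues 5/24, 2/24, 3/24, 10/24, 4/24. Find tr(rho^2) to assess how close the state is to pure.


tr(rho^2) = sum of eigenvalues squared
= (5/24)^2 + (2/24)^2 + (3/24)^2 + (10/24)^2 + (4/24)^2
= (25 + 4 + 9 + 100 + 16) / 576
= 154/576
= 0.2674

0.2674


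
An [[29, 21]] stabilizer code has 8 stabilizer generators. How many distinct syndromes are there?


Each stabilizer generator gives a binary (+1 or -1) measurement outcome.
With 8 independent generators:
Total syndromes = 2^8
= 256

256


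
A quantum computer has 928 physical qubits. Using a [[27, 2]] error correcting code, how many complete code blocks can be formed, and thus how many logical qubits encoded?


Each code block uses 27 physical qubits for 2 logical qubit(s).
Number of complete blocks = floor(928 / 27) = 34
Logical qubits = 34 * 2
= 68

68


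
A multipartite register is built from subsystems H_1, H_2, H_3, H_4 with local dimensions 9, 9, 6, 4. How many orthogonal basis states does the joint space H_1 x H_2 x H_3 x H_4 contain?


dim(H_1 x H_2 x H_3 x H_4) = 9 * 9 * 6 * 4
= 81 * 6 * 4
= 486 * 4
= 1944

1944


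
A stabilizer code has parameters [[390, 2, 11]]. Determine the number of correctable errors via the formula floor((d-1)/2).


Code parameters: [[390, 2, 11]], distance d = 11.
Number of correctable errors = floor((d-1)/2)
= floor((11 - 1)/2)
= floor(10/2)
= 5

5


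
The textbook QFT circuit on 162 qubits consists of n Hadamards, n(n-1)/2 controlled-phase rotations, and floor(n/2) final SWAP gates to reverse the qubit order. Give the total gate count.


Hadamard gates: 162
Controlled rotations: n*(n-1)/2 = 162*161/2 = 13041
SWAP gates: floor(n/2) = floor(162/2) = 81
Total = 162 + 13041 + 81
= 13284

13284


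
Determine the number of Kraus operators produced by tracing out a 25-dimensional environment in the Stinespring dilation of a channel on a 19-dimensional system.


Tracing out the environment in an orthonormal basis {|i>_E} gives Kraus operators K_i = <i|_E U |0>_E.
Number of Kraus operators = dim(H_env) = d_env
= 25

25


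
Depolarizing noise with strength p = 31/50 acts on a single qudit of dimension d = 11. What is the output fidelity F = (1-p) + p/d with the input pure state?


F = (1-p) + p/d
= (1 - 0.6200) + 0.6200/11
= 0.3800 + 0.0564
= 0.4364

0.4364


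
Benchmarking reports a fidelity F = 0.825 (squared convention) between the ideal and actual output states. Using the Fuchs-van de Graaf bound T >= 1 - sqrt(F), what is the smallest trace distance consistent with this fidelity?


Fuchs-van de Graaf (squared-fidelity convention): 1 - sqrt(F) <= T <= sqrt(1 - F).
Lower bound: T >= 1 - sqrt(F)
sqrt(F) = sqrt(0.825) = 0.9083
T >= 1 - 0.9083
T >= 0.0917

0.0917


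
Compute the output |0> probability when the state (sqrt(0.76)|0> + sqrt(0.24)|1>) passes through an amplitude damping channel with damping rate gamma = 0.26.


For amplitude damping with parameter gamma on state sqrt(a)|0> + sqrt(b)|1>:
alpha^2 = 0.76, beta^2 = 0.24
P(|0>) = alpha^2 + gamma * beta^2
= 0.76 + 0.26 * 0.24
= 0.76 + 0.0624
= 0.8224

0.8224


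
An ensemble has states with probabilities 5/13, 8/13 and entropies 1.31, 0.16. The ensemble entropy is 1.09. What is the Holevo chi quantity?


chi = S(rho) - sum_i p_i * S(rho_i)
Weighted entropy = 5/13 * 1.31 + 8/13 * 0.16
= 0.6023
chi = 1.09 - 0.6023
= 0.4877

0.4877


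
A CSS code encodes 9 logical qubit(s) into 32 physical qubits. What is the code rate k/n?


Code rate R = k/n
= 9/32
= 0.2812

0.2812


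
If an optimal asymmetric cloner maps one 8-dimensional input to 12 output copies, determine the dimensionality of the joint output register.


Output space = H^(tensor 12) where dim(H) = 8
dim = 8^12
= 64 (after 2 factors)
= 512 (after 3 factors)
= 4096 (after 4 factors)
= 32768 (after 5 factors)
= 262144 (after 6 factors)
= 2097152 (after 7 factors)
= 16777216 (after 8 factors)
= 134217728 (after 9 factors)
= 1073741824 (after 10 factors)
= 8589934592 (after 11 factors)
= 68719476736 (after 12 factors)
= 68719476736

68719476736


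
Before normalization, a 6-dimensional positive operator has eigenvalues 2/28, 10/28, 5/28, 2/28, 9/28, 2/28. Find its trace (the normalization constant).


tr(M) = sum of eigenvalues
= 2/28 + 10/28 + 5/28 + 2/28 + 9/28 + 2/28
= 30/28
= 1.0714

1.0714


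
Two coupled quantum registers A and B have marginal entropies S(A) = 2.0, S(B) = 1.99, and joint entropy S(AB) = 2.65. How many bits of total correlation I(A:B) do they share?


I(A:B) = S(A) + S(B) - S(AB)
= 2.0 + 1.99 - 2.65
= 1.3400

1.3400


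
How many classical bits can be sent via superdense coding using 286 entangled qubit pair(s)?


Superdense coding allows 2 classical bits per shared entangled pair.
286 pair(s) -> 2 * 286 = 572 classical bits

572


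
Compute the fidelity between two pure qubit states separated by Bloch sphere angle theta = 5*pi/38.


For states separated by angle theta on Bloch sphere:
F = cos^2(theta/2)
theta = 5*pi/38 = 0.4134
theta/2 = 0.2067
cos(theta/2) = 0.9787
F = 0.9579

0.9579


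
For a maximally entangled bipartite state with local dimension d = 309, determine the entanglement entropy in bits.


For a maximally entangled state in d x d:
S = log2(d) = log2(309)
= 8.2715

8.2715


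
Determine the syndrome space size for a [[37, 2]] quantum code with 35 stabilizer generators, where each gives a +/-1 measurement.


Each stabilizer generator gives a binary (+1 or -1) measurement outcome.
With 35 independent generators:
Total syndromes = 2^35
= 34359738368

34359738368


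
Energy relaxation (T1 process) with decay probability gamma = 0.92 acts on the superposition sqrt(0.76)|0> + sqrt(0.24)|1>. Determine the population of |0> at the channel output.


For amplitude damping with parameter gamma on state sqrt(a)|0> + sqrt(b)|1>:
alpha^2 = 0.76, beta^2 = 0.24
P(|0>) = alpha^2 + gamma * beta^2
= 0.76 + 0.92 * 0.24
= 0.76 + 0.2208
= 0.9808

0.9808


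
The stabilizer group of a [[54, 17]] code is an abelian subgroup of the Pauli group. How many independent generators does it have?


For an [[n,k]] stabilizer code:
Number of stabilizer generators = n - k
= 54 - 17
= 37

37


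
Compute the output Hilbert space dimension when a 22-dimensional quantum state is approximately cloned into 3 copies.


Output space = H^(tensor 3) where dim(H) = 22
dim = 22^3
= 484 (after 2 factors)
= 10648 (after 3 factors)
= 10648

10648


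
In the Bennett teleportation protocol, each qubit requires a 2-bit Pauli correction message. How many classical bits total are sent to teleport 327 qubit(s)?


Quantum teleportation requires 2 classical bits per qubit teleported.
327 qubit(s) -> 2 * 327 = 654 classical bits

654


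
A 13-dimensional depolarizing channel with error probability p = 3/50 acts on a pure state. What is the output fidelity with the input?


F = (1-p) + p/d
= (1 - 0.0600) + 0.0600/13
= 0.9400 + 0.0046
= 0.9446

0.9446


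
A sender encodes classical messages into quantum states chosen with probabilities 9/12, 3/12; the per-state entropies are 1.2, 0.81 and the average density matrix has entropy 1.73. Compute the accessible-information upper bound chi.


chi = S(rho) - sum_i p_i * S(rho_i)
Weighted entropy = 9/12 * 1.2 + 3/12 * 0.81
= 1.1025
chi = 1.73 - 1.1025
= 0.6275

0.6275


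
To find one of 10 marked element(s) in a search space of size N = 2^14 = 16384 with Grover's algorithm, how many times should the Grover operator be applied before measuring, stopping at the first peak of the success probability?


After j Grover iterations the success probability is P(j) = sin^2((2j+1)*theta), where sin(theta) = sqrt(k/N).
N = 2^14 = 16384, k = 10
sin(theta) = sqrt(k/N) = 0.02470529422
theta = arcsin(sqrt(k/N)) = 0.02470780806 rad
P(j) reaches its first maximum when (2j+1)*theta is as close as possible to pi/2, i.e. j = round(pi/(4*theta) - 1/2).
pi/(4*theta) - 1/2 = 31.2874
(For comparison, the common estimate pi/4 * sqrt(N/k) = 31.7907; the exact maximiser is used here.)
Optimal iterations = 31

31


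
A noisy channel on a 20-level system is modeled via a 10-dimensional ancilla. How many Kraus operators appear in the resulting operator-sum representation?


Tracing out the environment in an orthonormal basis {|i>_E} gives Kraus operators K_i = <i|_E U |0>_E.
Number of Kraus operators = dim(H_env) = d_env
= 10

10


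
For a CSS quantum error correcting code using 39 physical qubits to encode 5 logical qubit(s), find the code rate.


Code rate R = k/n
= 5/39
= 0.1282

0.1282


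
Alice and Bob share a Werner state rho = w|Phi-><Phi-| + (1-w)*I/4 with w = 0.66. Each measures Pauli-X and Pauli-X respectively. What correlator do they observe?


|Phi-> = (|00> - |11>)/sqrt(2)
For the pure Bell state, <X_A X_B> = -1 (Bell-state Pauli correlator).
The maximally-mixed part I/4 has tr(I/4 * P tensor P) = 0 for any traceless Pauli P.
So <X_A X_B>_rho = w * (-1) + (1 - w) * 0
= 0.66 * (-1)
= -0.6600

-0.6600


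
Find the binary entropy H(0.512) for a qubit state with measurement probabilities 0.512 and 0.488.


S = -p*log2(p) - (1-p)*log2(1-p)
p = 0.5120, 1-p = 0.4880
= -0.5120 * log2(0.5120) - 0.4880 * log2(0.4880)
= -(-0.4945) - (-0.5051)
= 0.9996

0.9996


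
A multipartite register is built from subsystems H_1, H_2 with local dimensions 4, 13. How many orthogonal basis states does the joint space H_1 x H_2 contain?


dim(H_1 x H_2) = 4 * 13
= 52

52


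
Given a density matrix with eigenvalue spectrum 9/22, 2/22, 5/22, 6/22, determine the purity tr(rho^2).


tr(rho^2) = sum of eigenvalues squared
= (9/22)^2 + (2/22)^2 + (5/22)^2 + (6/22)^2
= (81 + 4 + 25 + 36) / 484
= 146/484
= 0.3017

0.3017


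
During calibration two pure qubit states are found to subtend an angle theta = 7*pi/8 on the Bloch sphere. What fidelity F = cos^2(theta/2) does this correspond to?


For states separated by angle theta on Bloch sphere:
F = cos^2(theta/2)
theta = 7*pi/8 = 2.7489
theta/2 = 1.3744
cos(theta/2) = 0.1951
F = 0.0381

0.0381


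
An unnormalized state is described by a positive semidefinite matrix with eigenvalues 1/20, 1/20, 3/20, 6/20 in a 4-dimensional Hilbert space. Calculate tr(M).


tr(M) = sum of eigenvalues
= 1/20 + 1/20 + 3/20 + 6/20
= 11/20
= 0.5500

0.5500


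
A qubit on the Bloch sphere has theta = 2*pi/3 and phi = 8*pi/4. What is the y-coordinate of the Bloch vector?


theta = 2.0944, phi = 6.2832
r_y = sin(theta)*sin(phi) = 0.8660 * 0.0000
r_y = 0.0000

0.0000


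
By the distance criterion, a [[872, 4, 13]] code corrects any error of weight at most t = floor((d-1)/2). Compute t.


Code parameters: [[872, 4, 13]], distance d = 13.
Number of correctable errors = floor((d-1)/2)
= floor((13 - 1)/2)
= floor(12/2)
= 6

6


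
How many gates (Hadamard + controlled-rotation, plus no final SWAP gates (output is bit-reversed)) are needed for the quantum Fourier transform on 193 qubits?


Hadamard gates: 193
Controlled rotations: n*(n-1)/2 = 193*192/2 = 18528
SWAP gates: 0 (omitted)
Total = 193 + 18528
= 18721

18721


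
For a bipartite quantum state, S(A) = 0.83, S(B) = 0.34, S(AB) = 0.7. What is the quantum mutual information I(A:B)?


I(A:B) = S(A) + S(B) - S(AB)
= 0.83 + 0.34 - 0.7
= 0.4700

0.4700


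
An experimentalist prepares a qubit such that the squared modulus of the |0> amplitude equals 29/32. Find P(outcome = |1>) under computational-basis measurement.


|alpha|^2 = 29/32 = 0.9062
|beta|^2 = 1 - 29/32 = 3/32 = 0.0938
P(|1>) = |beta|^2 = 0.0938

0.0938


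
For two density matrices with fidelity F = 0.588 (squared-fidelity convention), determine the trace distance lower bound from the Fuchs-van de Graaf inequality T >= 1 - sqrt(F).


Fuchs-van de Graaf (squared-fidelity convention): 1 - sqrt(F) <= T <= sqrt(1 - F).
Lower bound: T >= 1 - sqrt(F)
sqrt(F) = sqrt(0.588) = 0.7668
T >= 1 - 0.7668
T >= 0.2332

0.2332


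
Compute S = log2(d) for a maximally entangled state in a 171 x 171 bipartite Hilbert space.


For a maximally entangled state in d x d:
S = log2(d) = log2(171)
= 7.4179

7.4179


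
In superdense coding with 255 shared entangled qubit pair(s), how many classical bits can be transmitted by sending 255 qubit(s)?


Superdense coding allows 2 classical bits per shared entangled pair.
255 pair(s) -> 2 * 255 = 510 classical bits

510


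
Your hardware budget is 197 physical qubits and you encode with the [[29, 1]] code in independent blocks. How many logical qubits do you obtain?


Each code block uses 29 physical qubits for 1 logical qubit(s).
Number of complete blocks = floor(197 / 29) = 6
Logical qubits = 6 * 1
= 6

6


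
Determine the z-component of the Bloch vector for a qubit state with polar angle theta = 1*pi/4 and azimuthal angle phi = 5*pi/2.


theta = 0.7854, phi = 7.8540
r_z = cos(theta) = 0.7071

0.7071


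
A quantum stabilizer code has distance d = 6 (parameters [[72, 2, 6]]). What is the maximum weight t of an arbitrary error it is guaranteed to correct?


Code parameters: [[72, 2, 6]], distance d = 6.
Number of correctable errors = floor((d-1)/2)
= floor((6 - 1)/2)
= floor(5/2)
= 2

2


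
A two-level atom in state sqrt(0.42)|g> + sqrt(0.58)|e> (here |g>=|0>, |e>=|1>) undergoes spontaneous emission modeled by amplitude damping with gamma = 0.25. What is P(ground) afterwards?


For amplitude damping with parameter gamma on state sqrt(a)|0> + sqrt(b)|1>:
alpha^2 = 0.42, beta^2 = 0.58
P(|0>) = alpha^2 + gamma * beta^2
= 0.42 + 0.25 * 0.58
= 0.42 + 0.1450
= 0.5650

0.5650


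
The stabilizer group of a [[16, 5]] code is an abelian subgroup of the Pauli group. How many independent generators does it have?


For an [[n,k]] stabilizer code:
Number of stabilizer generators = n - k
= 16 - 5
= 11

11


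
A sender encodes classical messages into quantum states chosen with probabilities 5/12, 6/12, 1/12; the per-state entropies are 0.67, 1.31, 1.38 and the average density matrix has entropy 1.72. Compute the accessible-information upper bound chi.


chi = S(rho) - sum_i p_i * S(rho_i)
Weighted entropy = 5/12 * 0.67 + 6/12 * 1.31 + 1/12 * 1.38
= 1.0492
chi = 1.72 - 1.0492
= 0.6708

0.6708


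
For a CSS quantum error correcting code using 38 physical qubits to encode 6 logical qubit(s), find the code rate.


Code rate R = k/n
= 6/38
= 0.1579

0.1579


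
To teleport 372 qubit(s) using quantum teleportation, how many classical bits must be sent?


Quantum teleportation requires 2 classical bits per qubit teleported.
372 qubit(s) -> 2 * 372 = 744 classical bits

744


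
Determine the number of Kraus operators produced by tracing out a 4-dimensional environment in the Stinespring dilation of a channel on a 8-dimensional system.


Tracing out the environment in an orthonormal basis {|i>_E} gives Kraus operators K_i = <i|_E U |0>_E.
Number of Kraus operators = dim(H_env) = d_env
= 4

4


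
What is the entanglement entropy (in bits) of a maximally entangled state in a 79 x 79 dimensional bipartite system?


For a maximally entangled state in d x d:
S = log2(d) = log2(79)
= 6.3038

6.3038


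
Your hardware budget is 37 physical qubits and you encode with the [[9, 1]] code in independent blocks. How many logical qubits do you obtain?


Each code block uses 9 physical qubits for 1 logical qubit(s).
Number of complete blocks = floor(37 / 9) = 4
Logical qubits = 4 * 1
= 4

4


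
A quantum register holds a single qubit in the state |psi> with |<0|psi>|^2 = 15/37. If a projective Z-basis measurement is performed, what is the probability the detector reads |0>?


|alpha|^2 = 15/37 = 0.4054
|beta|^2 = 1 - 15/37 = 22/37 = 0.5946
P(|0>) = |alpha|^2 = 0.4054

0.4054


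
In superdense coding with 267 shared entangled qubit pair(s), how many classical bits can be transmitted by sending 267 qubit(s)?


Superdense coding allows 2 classical bits per shared entangled pair.
267 pair(s) -> 2 * 267 = 534 classical bits

534


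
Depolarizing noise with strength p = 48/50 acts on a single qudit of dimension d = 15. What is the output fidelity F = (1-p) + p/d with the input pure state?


F = (1-p) + p/d
= (1 - 0.9600) + 0.9600/15
= 0.0400 + 0.0640
= 0.1040

0.1040


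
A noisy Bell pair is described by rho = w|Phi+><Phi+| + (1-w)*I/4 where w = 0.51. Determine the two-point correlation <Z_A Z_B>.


|Phi+> = (|00> + |11>)/sqrt(2)
For the pure Bell state, <Z_A Z_B> = +1 (Bell-state Pauli correlator).
The maximally-mixed part I/4 has tr(I/4 * P tensor P) = 0 for any traceless Pauli P.
So <Z_A Z_B>_rho = w * (+1) + (1 - w) * 0
= 0.51 * (+1)
= 0.5100

0.5100


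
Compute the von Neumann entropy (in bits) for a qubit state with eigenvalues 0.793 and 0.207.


S = -p*log2(p) - (1-p)*log2(1-p)
p = 0.7930, 1-p = 0.2070
= -0.7930 * log2(0.7930) - 0.2070 * log2(0.2070)
= -(-0.2653) - (-0.4704)
= 0.7357

0.7357


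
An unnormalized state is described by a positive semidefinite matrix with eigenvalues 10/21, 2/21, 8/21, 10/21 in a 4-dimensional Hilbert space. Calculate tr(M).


tr(M) = sum of eigenvalues
= 10/21 + 2/21 + 8/21 + 10/21
= 30/21
= 1.4286

1.4286


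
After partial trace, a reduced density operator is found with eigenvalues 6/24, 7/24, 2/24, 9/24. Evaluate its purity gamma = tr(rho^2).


tr(rho^2) = sum of eigenvalues squared
= (6/24)^2 + (7/24)^2 + (2/24)^2 + (9/24)^2
= (36 + 49 + 4 + 81) / 576
= 170/576
= 0.2951

0.2951


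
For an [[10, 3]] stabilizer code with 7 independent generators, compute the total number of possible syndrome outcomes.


Each stabilizer generator gives a binary (+1 or -1) measurement outcome.
With 7 independent generators:
Total syndromes = 2^7
= 128

128


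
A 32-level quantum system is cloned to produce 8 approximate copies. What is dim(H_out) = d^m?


Output space = H^(tensor 8) where dim(H) = 32
dim = 32^8
= 1024 (after 2 factors)
= 32768 (after 3 factors)
= 1048576 (after 4 factors)
= 33554432 (after 5 factors)
= 1073741824 (after 6 factors)
= 34359738368 (after 7 factors)
= 1099511627776 (after 8 factors)
= 1099511627776

1099511627776


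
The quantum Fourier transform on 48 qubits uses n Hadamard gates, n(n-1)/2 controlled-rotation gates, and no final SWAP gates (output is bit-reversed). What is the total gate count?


Hadamard gates: 48
Controlled rotations: n*(n-1)/2 = 48*47/2 = 1128
SWAP gates: 0 (omitted)
Total = 48 + 1128
= 1176

1176


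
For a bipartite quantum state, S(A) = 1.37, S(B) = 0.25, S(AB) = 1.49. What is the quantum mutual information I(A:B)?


I(A:B) = S(A) + S(B) - S(AB)
= 1.37 + 0.25 - 1.49
= 0.1300

0.1300


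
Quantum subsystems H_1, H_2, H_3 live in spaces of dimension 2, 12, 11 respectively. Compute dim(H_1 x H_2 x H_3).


dim(H_1 x H_2 x H_3) = 2 * 12 * 11
= 24 * 11
= 264

264


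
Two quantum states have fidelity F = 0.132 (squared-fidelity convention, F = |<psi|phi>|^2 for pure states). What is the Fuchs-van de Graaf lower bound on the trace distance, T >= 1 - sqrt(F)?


Fuchs-van de Graaf (squared-fidelity convention): 1 - sqrt(F) <= T <= sqrt(1 - F).
Lower bound: T >= 1 - sqrt(F)
sqrt(F) = sqrt(0.132) = 0.3633
T >= 1 - 0.3633
T >= 0.6367

0.6367


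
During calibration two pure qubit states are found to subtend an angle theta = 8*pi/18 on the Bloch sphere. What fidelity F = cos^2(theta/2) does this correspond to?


For states separated by angle theta on Bloch sphere:
F = cos^2(theta/2)
theta = 8*pi/18 = 1.3963
theta/2 = 0.6981
cos(theta/2) = 0.7660
F = 0.5868

0.5868


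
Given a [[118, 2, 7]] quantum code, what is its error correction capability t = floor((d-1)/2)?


Code parameters: [[118, 2, 7]], distance d = 7.
Number of correctable errors = floor((d-1)/2)
= floor((7 - 1)/2)
= floor(6/2)
= 3

3


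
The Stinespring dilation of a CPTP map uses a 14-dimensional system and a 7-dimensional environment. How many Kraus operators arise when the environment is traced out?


Tracing out the environment in an orthonormal basis {|i>_E} gives Kraus operators K_i = <i|_E U |0>_E.
Number of Kraus operators = dim(H_env) = d_env
= 7

7


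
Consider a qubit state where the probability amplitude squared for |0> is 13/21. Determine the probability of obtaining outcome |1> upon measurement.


|alpha|^2 = 13/21 = 0.6190
|beta|^2 = 1 - 13/21 = 8/21 = 0.3810
P(|1>) = |beta|^2 = 0.3810

0.3810


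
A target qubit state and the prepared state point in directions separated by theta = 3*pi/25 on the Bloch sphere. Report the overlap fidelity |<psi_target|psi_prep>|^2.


For states separated by angle theta on Bloch sphere:
F = cos^2(theta/2)
theta = 3*pi/25 = 0.3770
theta/2 = 0.1885
cos(theta/2) = 0.9823
F = 0.9649

0.9649


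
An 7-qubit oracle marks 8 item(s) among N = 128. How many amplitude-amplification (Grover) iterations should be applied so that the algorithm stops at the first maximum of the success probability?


After j Grover iterations the success probability is P(j) = sin^2((2j+1)*theta), where sin(theta) = sqrt(k/N).
N = 2^7 = 128, k = 8
sin(theta) = sqrt(k/N) = 0.25
theta = arcsin(sqrt(k/N)) = 0.2526802551 rad
P(j) reaches its first maximum when (2j+1)*theta is as close as possible to pi/2, i.e. j = round(pi/(4*theta) - 1/2).
pi/(4*theta) - 1/2 = 2.6083
(For comparison, the common estimate pi/4 * sqrt(N/k) = 3.1416; the exact maximiser is used here.)
Optimal iterations = 3

3


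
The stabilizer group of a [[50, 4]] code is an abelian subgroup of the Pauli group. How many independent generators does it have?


For an [[n,k]] stabilizer code:
Number of stabilizer generators = n - k
= 50 - 4
= 46

46


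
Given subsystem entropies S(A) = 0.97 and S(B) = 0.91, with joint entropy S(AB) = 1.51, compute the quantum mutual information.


I(A:B) = S(A) + S(B) - S(AB)
= 0.97 + 0.91 - 1.51
= 0.3700

0.3700


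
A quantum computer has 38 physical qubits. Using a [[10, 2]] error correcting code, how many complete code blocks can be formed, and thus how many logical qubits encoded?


Each code block uses 10 physical qubits for 2 logical qubit(s).
Number of complete blocks = floor(38 / 10) = 3
Logical qubits = 3 * 2
= 6

6


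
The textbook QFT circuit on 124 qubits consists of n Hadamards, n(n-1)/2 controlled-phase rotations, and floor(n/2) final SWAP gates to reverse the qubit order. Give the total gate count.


Hadamard gates: 124
Controlled rotations: n*(n-1)/2 = 124*123/2 = 7626
SWAP gates: floor(n/2) = floor(124/2) = 62
Total = 124 + 7626 + 62
= 7812

7812


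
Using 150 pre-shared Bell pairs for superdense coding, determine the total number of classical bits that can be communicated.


Superdense coding allows 2 classical bits per shared entangled pair.
150 pair(s) -> 2 * 150 = 300 classical bits

300


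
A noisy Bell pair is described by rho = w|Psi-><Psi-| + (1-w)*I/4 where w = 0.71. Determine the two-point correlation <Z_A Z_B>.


|Psi-> = (|01> - |10>)/sqrt(2)
For the pure Bell state, <Z_A Z_B> = -1 (Bell-state Pauli correlator).
The maximally-mixed part I/4 has tr(I/4 * P tensor P) = 0 for any traceless Pauli P.
So <Z_A Z_B>_rho = w * (-1) + (1 - w) * 0
= 0.71 * (-1)
= -0.7100

-0.7100


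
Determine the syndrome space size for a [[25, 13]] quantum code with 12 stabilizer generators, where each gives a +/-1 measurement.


Each stabilizer generator gives a binary (+1 or -1) measurement outcome.
With 12 independent generators:
Total syndromes = 2^12
= 4096

4096


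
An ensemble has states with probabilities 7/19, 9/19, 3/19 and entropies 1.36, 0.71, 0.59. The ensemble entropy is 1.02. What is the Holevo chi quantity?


chi = S(rho) - sum_i p_i * S(rho_i)
Weighted entropy = 7/19 * 1.36 + 9/19 * 0.71 + 3/19 * 0.59
= 0.9305
chi = 1.02 - 0.9305
= 0.0895

0.0895


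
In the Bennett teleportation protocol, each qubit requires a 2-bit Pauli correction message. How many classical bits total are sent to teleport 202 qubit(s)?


Quantum teleportation requires 2 classical bits per qubit teleported.
202 qubit(s) -> 2 * 202 = 404 classical bits

404


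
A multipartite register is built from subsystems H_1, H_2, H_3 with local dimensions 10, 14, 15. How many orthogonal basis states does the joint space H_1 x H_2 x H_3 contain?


dim(H_1 x H_2 x H_3) = 10 * 14 * 15
= 140 * 15
= 2100

2100


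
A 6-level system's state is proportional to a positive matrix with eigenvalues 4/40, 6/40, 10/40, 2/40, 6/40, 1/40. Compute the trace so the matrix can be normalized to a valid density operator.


tr(M) = sum of eigenvalues
= 4/40 + 6/40 + 10/40 + 2/40 + 6/40 + 1/40
= 29/40
= 0.7250

0.7250


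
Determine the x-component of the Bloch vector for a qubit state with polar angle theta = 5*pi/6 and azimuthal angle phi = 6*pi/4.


theta = 2.6180, phi = 4.7124
r_x = sin(theta)*cos(phi) = 0.5000 * 0.0000
r_x = 0.0000

0.0000


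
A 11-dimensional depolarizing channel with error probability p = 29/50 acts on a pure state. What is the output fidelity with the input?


F = (1-p) + p/d
= (1 - 0.5800) + 0.5800/11
= 0.4200 + 0.0527
= 0.4727

0.4727


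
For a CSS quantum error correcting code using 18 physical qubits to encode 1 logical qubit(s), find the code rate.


Code rate R = k/n
= 1/18
= 0.0556

0.0556


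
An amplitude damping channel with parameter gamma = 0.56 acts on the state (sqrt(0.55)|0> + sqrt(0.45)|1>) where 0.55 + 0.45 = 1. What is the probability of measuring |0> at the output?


For amplitude damping with parameter gamma on state sqrt(a)|0> + sqrt(b)|1>:
alpha^2 = 0.55, beta^2 = 0.45
P(|0>) = alpha^2 + gamma * beta^2
= 0.55 + 0.56 * 0.45
= 0.55 + 0.2520
= 0.8020

0.8020


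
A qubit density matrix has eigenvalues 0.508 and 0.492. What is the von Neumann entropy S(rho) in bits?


S = -p*log2(p) - (1-p)*log2(1-p)
p = 0.5080, 1-p = 0.4920
= -0.5080 * log2(0.5080) - 0.4920 * log2(0.4920)
= -(-0.4964) - (-0.5034)
= 0.9998

0.9998


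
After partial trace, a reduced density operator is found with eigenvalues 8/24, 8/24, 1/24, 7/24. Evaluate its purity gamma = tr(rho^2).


tr(rho^2) = sum of eigenvalues squared
= (8/24)^2 + (8/24)^2 + (1/24)^2 + (7/24)^2
= (64 + 64 + 1 + 49) / 576
= 178/576
= 0.3090

0.3090


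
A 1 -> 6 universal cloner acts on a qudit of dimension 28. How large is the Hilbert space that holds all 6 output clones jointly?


Output space = H^(tensor 6) where dim(H) = 28
dim = 28^6
= 784 (after 2 factors)
= 21952 (after 3 factors)
= 614656 (after 4 factors)
= 17210368 (after 5 factors)
= 481890304 (after 6 factors)
= 481890304

481890304


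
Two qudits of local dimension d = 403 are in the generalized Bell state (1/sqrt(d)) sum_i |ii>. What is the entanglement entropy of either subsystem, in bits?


For a maximally entangled state in d x d:
S = log2(d) = log2(403)
= 8.6546

8.6546


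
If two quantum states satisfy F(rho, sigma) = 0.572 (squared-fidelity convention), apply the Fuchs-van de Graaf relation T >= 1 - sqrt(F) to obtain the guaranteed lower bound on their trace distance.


Fuchs-van de Graaf (squared-fidelity convention): 1 - sqrt(F) <= T <= sqrt(1 - F).
Lower bound: T >= 1 - sqrt(F)
sqrt(F) = sqrt(0.572) = 0.7563
T >= 1 - 0.7563
T >= 0.2437

0.2437


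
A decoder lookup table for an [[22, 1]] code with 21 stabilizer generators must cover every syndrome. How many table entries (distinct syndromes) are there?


Each stabilizer generator gives a binary (+1 or -1) measurement outcome.
With 21 independent generators:
Total syndromes = 2^21
= 2097152

2097152


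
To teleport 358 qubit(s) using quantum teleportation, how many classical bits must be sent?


Quantum teleportation requires 2 classical bits per qubit teleported.
358 qubit(s) -> 2 * 358 = 716 classical bits

716


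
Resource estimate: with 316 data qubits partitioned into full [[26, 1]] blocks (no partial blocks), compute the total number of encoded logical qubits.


Each code block uses 26 physical qubits for 1 logical qubit(s).
Number of complete blocks = floor(316 / 26) = 12
Logical qubits = 12 * 1
= 12

12


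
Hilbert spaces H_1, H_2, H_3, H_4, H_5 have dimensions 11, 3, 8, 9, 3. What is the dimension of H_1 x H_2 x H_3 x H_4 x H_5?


dim(H_1 x H_2 x H_3 x H_4 x H_5) = 11 * 3 * 8 * 9 * 3
= 33 * 8 * 9 * 3
= 264 * 9 * 3
= 2376 * 3
= 7128

7128


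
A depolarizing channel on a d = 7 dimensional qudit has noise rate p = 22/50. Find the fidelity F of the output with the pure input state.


F = (1-p) + p/d
= (1 - 0.4400) + 0.4400/7
= 0.5600 + 0.0629
= 0.6229

0.6229


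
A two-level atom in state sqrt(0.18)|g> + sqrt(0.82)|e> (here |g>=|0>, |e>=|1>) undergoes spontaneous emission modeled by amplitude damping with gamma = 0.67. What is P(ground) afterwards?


For amplitude damping with parameter gamma on state sqrt(a)|0> + sqrt(b)|1>:
alpha^2 = 0.18, beta^2 = 0.82
P(|0>) = alpha^2 + gamma * beta^2
= 0.18 + 0.67 * 0.82
= 0.18 + 0.5494
= 0.7294

0.7294


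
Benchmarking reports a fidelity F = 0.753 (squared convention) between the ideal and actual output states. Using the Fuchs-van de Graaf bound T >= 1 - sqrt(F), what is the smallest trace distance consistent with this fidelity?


Fuchs-van de Graaf (squared-fidelity convention): 1 - sqrt(F) <= T <= sqrt(1 - F).
Lower bound: T >= 1 - sqrt(F)
sqrt(F) = sqrt(0.753) = 0.8678
T >= 1 - 0.8678
T >= 0.1322

0.1322


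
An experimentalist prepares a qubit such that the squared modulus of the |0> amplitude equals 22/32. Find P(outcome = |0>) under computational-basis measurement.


|alpha|^2 = 22/32 = 0.6875
|beta|^2 = 1 - 22/32 = 10/32 = 0.3125
P(|0>) = |alpha|^2 = 0.6875

0.6875


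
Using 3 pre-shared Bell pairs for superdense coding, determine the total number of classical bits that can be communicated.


Superdense coding allows 2 classical bits per shared entangled pair.
3 pair(s) -> 2 * 3 = 6 classical bits

6


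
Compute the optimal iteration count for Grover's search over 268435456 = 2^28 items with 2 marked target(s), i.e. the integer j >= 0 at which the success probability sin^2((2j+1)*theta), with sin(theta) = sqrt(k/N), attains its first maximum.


After j Grover iterations the success probability is P(j) = sin^2((2j+1)*theta), where sin(theta) = sqrt(k/N).
N = 2^28 = 268435456, k = 2
sin(theta) = sqrt(k/N) = 8.631674575e-05
theta = arcsin(sqrt(k/N)) = 8.631674586e-05 rad
P(j) reaches its first maximum when (2j+1)*theta is as close as possible to pi/2, i.e. j = round(pi/(4*theta) - 1/2).
pi/(4*theta) - 1/2 = 9098.5242
(For comparison, the common estimate pi/4 * sqrt(N/k) = 9099.0243; the exact maximiser is used here.)
Optimal iterations = 9099

9099


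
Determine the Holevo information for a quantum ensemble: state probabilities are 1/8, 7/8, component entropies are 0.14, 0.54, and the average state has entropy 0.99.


chi = S(rho) - sum_i p_i * S(rho_i)
Weighted entropy = 1/8 * 0.14 + 7/8 * 0.54
= 0.4900
chi = 0.99 - 0.4900
= 0.5000

0.5000


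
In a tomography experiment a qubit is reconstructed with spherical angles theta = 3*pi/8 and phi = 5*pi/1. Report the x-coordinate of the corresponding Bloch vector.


theta = 1.1781, phi = 15.7080
r_x = sin(theta)*cos(phi) = 0.9239 * -1.0000
r_x = -0.9239

-0.9239


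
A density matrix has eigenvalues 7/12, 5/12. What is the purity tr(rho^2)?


tr(rho^2) = sum of eigenvalues squared
= (7/12)^2 + (5/12)^2
= (49 + 25) / 144
= 74/144
= 0.5139

0.5139


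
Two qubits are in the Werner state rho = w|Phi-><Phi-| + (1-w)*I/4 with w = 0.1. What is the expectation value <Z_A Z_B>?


|Phi-> = (|00> - |11>)/sqrt(2)
For the pure Bell state, <Z_A Z_B> = +1 (Bell-state Pauli correlator).
The maximally-mixed part I/4 has tr(I/4 * P tensor P) = 0 for any traceless Pauli P.
So <Z_A Z_B>_rho = w * (+1) + (1 - w) * 0
= 0.1 * (+1)
= 0.1000

0.1000


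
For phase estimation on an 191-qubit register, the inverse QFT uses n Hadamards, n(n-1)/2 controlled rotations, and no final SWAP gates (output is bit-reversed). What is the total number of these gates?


Hadamard gates: 191
Controlled rotations: n*(n-1)/2 = 191*190/2 = 18145
SWAP gates: 0 (omitted)
Total = 191 + 18145
= 18336

18336


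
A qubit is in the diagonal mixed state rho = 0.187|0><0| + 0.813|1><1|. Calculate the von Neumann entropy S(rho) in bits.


S = -p*log2(p) - (1-p)*log2(1-p)
p = 0.1870, 1-p = 0.8130
= -0.1870 * log2(0.1870) - 0.8130 * log2(0.8130)
= -(-0.4523) - (-0.2428)
= 0.6952

0.6952


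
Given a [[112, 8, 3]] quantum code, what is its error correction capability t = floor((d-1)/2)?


Code parameters: [[112, 8, 3]], distance d = 3.
Number of correctable errors = floor((d-1)/2)
= floor((3 - 1)/2)
= floor(2/2)
= 1

1


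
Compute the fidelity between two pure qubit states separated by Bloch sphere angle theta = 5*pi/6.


For states separated by angle theta on Bloch sphere:
F = cos^2(theta/2)
theta = 5*pi/6 = 2.6180
theta/2 = 1.3090
cos(theta/2) = 0.2588
F = 0.0670

0.0670


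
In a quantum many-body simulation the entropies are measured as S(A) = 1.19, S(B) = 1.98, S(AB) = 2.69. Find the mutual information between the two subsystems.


I(A:B) = S(A) + S(B) - S(AB)
= 1.19 + 1.98 - 2.69
= 0.4800

0.4800


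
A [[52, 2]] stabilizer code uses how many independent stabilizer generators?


For an [[n,k]] stabilizer code:
Number of stabilizer generators = n - k
= 52 - 2
= 50

50


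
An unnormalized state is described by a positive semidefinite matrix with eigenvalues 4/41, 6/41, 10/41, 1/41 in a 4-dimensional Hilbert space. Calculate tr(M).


tr(M) = sum of eigenvalues
= 4/41 + 6/41 + 10/41 + 1/41
= 21/41
= 0.5122

0.5122


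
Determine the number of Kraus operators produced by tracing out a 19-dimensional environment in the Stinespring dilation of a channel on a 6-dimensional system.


Tracing out the environment in an orthonormal basis {|i>_E} gives Kraus operators K_i = <i|_E U |0>_E.
Number of Kraus operators = dim(H_env) = d_env
= 19

19


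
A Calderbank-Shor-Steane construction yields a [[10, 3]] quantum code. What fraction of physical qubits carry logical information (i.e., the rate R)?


Code rate R = k/n
= 3/10
= 0.3000

0.3000


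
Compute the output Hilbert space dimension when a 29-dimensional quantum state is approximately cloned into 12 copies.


Output space = H^(tensor 12) where dim(H) = 29
dim = 29^12
= 841 (after 2 factors)
= 24389 (after 3 factors)
= 707281 (after 4 factors)
= 20511149 (after 5 factors)
= 594823321 (after 6 factors)
= 17249876309 (after 7 factors)
= 500246412961 (after 8 factors)
= 14507145975869 (after 9 factors)
= 420707233300201 (after 10 factors)
= 12200509765705829 (after 11 factors)
= 353814783205469041 (after 12 factors)
= 353814783205469041

353814783205469041


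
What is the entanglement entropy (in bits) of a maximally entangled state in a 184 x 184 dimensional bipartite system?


For a maximally entangled state in d x d:
S = log2(d) = log2(184)
= 7.5236

7.5236


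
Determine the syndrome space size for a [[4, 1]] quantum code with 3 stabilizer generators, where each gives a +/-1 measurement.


Each stabilizer generator gives a binary (+1 or -1) measurement outcome.
With 3 independent generators:
Total syndromes = 2^3
= 8

8


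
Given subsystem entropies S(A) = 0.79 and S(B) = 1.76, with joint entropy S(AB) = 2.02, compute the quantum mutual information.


I(A:B) = S(A) + S(B) - S(AB)
= 0.79 + 1.76 - 2.02
= 0.5300

0.5300


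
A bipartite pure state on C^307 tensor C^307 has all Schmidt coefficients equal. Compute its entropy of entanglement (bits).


For a maximally entangled state in d x d:
S = log2(d) = log2(307)
= 8.2621

8.2621


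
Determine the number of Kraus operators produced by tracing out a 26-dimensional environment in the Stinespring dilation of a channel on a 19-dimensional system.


Tracing out the environment in an orthonormal basis {|i>_E} gives Kraus operators K_i = <i|_E U |0>_E.
Number of Kraus operators = dim(H_env) = d_env
= 26

26


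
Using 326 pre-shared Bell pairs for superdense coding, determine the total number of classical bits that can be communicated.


Superdense coding allows 2 classical bits per shared entangled pair.
326 pair(s) -> 2 * 326 = 652 classical bits

652


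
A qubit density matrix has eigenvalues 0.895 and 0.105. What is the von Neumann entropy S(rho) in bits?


S = -p*log2(p) - (1-p)*log2(1-p)
p = 0.8950, 1-p = 0.1050
= -0.8950 * log2(0.8950) - 0.1050 * log2(0.1050)
= -(-0.1432) - (-0.3414)
= 0.4846

0.4846


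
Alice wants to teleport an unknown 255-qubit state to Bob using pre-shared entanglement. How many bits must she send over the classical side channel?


Quantum teleportation requires 2 classical bits per qubit teleported.
255 qubit(s) -> 2 * 255 = 510 classical bits

510


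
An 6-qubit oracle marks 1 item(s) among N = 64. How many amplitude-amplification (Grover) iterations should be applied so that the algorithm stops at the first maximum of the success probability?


After j Grover iterations the success probability is P(j) = sin^2((2j+1)*theta), where sin(theta) = sqrt(k/N).
N = 2^6 = 64, k = 1
sin(theta) = sqrt(k/N) = 0.125
theta = arcsin(sqrt(k/N)) = 0.1253278312 rad
P(j) reaches its first maximum when (2j+1)*theta is as close as possible to pi/2, i.e. j = round(pi/(4*theta) - 1/2).
pi/(4*theta) - 1/2 = 5.7667
(For comparison, the common estimate pi/4 * sqrt(N/k) = 6.2832; the exact maximiser is used here.)
Optimal iterations = 6

6


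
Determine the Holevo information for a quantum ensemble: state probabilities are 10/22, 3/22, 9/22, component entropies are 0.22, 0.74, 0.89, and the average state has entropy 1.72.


chi = S(rho) - sum_i p_i * S(rho_i)
Weighted entropy = 10/22 * 0.22 + 3/22 * 0.74 + 9/22 * 0.89
= 0.5650
chi = 1.72 - 0.5650
= 1.1550

1.1550


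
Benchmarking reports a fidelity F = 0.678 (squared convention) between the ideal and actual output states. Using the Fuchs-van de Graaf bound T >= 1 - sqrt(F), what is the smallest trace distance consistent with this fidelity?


Fuchs-van de Graaf (squared-fidelity convention): 1 - sqrt(F) <= T <= sqrt(1 - F).
Lower bound: T >= 1 - sqrt(F)
sqrt(F) = sqrt(0.678) = 0.8234
T >= 1 - 0.8234
T >= 0.1766

0.1766


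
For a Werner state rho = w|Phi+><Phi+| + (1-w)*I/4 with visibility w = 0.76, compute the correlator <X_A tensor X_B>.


|Phi+> = (|00> + |11>)/sqrt(2)
For the pure Bell state, <X_A X_B> = +1 (Bell-state Pauli correlator).
The maximally-mixed part I/4 has tr(I/4 * P tensor P) = 0 for any traceless Pauli P.
So <X_A X_B>_rho = w * (+1) + (1 - w) * 0
= 0.76 * (+1)
= 0.7600

0.7600


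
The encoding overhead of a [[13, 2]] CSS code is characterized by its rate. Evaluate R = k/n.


Code rate R = k/n
= 2/13
= 0.1538

0.1538


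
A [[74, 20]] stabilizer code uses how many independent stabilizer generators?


For an [[n,k]] stabilizer code:
Number of stabilizer generators = n - k
= 74 - 20
= 54

54


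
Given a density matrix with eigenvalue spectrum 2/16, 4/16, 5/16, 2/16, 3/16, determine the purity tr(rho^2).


tr(rho^2) = sum of eigenvalues squared
= (2/16)^2 + (4/16)^2 + (5/16)^2 + (2/16)^2 + (3/16)^2
= (4 + 16 + 25 + 4 + 9) / 256
= 58/256
= 0.2266

0.2266


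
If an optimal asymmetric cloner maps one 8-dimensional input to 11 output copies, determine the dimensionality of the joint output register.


Output space = H^(tensor 11) where dim(H) = 8
dim = 8^11
= 64 (after 2 factors)
= 512 (after 3 factors)
= 4096 (after 4 factors)
= 32768 (after 5 factors)
= 262144 (after 6 factors)
= 2097152 (after 7 factors)
= 16777216 (after 8 factors)
= 134217728 (after 9 factors)
= 1073741824 (after 10 factors)
= 8589934592 (after 11 factors)
= 8589934592

8589934592
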